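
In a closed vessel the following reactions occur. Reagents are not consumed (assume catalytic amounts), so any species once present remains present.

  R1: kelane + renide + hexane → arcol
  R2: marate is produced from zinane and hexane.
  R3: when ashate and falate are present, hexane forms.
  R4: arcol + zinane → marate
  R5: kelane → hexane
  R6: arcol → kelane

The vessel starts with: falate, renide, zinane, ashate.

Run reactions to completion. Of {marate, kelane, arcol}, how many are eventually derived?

ashate and falate present → hexane forms (R3).
zinane and hexane present → marate forms (R2).
marate: reached.
kelane would need arcol (R6), but arcol never forms.
arcol would need kelane, renide, and hexane (R1), but kelane never forms.
Reached: marate — 1 of the 3.

1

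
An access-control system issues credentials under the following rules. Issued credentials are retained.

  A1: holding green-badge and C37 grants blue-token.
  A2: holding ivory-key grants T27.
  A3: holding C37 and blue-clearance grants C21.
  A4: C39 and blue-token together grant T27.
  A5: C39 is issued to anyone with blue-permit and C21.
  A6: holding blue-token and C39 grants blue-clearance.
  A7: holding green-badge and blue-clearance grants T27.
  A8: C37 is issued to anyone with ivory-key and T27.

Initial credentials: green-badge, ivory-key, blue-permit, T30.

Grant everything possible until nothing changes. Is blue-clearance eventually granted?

blue-clearance would need blue-token and C39 (A6), but C39 is never granted.

No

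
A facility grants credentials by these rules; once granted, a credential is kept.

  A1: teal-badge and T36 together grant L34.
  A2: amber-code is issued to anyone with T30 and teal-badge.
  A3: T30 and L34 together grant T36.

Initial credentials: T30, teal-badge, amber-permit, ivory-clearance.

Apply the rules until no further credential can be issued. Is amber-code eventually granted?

Holding T30 and teal-badge grants amber-code (A2).

Yes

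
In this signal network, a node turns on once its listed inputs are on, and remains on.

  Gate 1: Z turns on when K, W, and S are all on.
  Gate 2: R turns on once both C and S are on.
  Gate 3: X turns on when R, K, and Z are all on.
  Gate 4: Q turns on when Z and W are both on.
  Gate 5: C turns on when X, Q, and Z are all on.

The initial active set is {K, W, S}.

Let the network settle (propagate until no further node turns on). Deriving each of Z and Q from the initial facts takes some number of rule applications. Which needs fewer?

Z: Gate 1: K, W, and S on → Z on. [1 rule application]
Q: K, W, and S are on, so Z turns on (Gate 1). Gate 4: Z and W on → Q on. [2 rule applications]
Z needs fewer.

Z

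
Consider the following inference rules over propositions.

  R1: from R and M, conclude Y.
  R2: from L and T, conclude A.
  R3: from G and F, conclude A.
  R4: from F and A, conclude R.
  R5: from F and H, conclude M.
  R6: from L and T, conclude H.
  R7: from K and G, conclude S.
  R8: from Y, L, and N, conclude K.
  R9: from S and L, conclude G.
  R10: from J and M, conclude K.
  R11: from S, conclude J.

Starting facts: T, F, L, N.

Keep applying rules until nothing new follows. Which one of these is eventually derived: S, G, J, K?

K

L and T hold, so A follows (R2).
From L and T, R6 gives H.
From F and A, R4 gives R.
From F and H, R5 gives M.
R and M hold, so Y follows (R1).
From Y, L, and N, R8 gives K.
S would need K and G (R7), but G is never established. J would need S (R11), but S is never established. G would need S and L (R9), but S is never established.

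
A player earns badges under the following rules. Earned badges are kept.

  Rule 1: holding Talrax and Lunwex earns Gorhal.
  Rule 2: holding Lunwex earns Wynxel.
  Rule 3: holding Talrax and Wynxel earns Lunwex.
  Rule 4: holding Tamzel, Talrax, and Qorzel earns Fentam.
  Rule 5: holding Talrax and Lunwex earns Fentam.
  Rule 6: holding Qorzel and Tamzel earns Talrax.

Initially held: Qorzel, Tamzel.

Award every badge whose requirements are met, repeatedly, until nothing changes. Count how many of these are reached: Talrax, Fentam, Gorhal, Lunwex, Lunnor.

2

With Qorzel and Tamzel, Talrax is earned (Rule 6).
With Tamzel, Talrax, and Qorzel, Fentam is earned (Rule 4).
Talrax: reached.
Fentam: reached.
Gorhal would need Talrax and Lunwex (Rule 1), but Lunwex is never earned.
Lunwex would need Talrax and Wynxel (Rule 3), but Wynxel is never earned.
No rule produces Lunnor, and it is not given.
Reached: Talrax and Fentam — 2 of the 5.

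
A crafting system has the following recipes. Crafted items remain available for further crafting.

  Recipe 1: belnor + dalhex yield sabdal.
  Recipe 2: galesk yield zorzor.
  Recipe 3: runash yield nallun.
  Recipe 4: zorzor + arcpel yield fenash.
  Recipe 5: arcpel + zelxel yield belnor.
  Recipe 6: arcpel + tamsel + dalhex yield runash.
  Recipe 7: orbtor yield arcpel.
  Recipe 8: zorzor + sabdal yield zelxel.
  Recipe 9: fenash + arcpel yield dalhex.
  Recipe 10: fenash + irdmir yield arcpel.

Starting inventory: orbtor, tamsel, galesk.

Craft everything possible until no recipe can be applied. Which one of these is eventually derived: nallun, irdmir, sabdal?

nallun

Using Recipe 2, galesk makes zorzor.
Using Recipe 7, orbtor makes arcpel.
Using Recipe 4, zorzor and arcpel make fenash.
fenash + arcpel → dalhex (Recipe 9).
arcpel + tamsel + dalhex → runash (Recipe 6).
Using Recipe 3, runash makes nallun.
No rule produces irdmir, and it is not given. sabdal would need belnor and dalhex (Recipe 1), but belnor is never obtained.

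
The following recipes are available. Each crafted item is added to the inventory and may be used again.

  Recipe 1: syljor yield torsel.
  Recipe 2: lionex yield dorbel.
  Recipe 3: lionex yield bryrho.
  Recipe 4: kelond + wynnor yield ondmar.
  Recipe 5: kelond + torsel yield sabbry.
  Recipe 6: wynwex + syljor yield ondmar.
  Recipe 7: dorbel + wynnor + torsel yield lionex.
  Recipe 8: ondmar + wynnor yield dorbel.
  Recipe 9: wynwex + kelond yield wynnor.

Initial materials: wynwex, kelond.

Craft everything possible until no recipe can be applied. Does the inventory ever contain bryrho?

bryrho would need lionex (Recipe 3), but lionex is never obtained.

No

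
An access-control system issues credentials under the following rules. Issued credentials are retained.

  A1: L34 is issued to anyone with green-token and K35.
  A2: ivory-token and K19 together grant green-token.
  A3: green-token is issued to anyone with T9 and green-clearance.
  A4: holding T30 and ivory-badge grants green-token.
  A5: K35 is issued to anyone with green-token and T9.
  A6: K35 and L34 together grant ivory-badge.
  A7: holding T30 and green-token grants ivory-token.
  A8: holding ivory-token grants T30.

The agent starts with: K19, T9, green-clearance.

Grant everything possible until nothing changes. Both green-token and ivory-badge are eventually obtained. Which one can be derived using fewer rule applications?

green-token: Holding T9 and green-clearance grants green-token (A3). [1 rule application]
ivory-badge: Holding T9 and green-clearance grants green-token (A3). Holding green-token and T9 grants K35 (A5). Holding green-token and K35 grants L34 (A1). Holding K35 and L34 grants ivory-badge (A6). [4 rule applications]
green-token needs fewer.

green-token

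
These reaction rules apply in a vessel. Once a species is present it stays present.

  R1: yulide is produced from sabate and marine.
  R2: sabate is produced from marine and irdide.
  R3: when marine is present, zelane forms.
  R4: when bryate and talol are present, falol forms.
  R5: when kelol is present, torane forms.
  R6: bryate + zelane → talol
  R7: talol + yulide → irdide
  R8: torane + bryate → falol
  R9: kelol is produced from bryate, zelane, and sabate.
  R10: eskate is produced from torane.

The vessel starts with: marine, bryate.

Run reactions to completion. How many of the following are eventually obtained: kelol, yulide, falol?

1

marine present → zelane forms (R3).
bryate and zelane present → talol forms (R6).
bryate and talol present → falol forms (R4).
kelol would need bryate, zelane, and sabate (R9), but sabate never forms.
yulide would need sabate and marine (R1), but sabate never forms.
falol: reached.
Reached: falol — 1 of the 3.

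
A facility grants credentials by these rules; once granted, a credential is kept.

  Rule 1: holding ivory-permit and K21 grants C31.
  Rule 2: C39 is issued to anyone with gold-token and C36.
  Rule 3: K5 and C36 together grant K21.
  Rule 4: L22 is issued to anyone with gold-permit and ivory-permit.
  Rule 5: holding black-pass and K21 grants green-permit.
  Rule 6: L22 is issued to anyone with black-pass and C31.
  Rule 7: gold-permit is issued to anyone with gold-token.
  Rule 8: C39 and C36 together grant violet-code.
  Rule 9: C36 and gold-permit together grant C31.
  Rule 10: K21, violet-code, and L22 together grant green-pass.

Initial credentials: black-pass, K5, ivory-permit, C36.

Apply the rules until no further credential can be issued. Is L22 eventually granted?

Yes

Holding K5 and C36 grants K21 (Rule 3).
Holding ivory-permit and K21 grants C31 (Rule 1).
Holding black-pass and C31 grants L22 (Rule 6).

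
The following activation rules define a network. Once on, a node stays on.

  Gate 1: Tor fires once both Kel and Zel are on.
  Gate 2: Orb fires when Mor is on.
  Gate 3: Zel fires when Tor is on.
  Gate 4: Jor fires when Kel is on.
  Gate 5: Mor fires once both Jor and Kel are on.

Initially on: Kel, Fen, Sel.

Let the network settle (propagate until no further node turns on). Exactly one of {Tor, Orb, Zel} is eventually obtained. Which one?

Orb

Kel is on, so Jor fires (Gate 4).
Jor and Kel are on, so Mor fires (Gate 5).
Mor is on, so Orb fires (Gate 2).
Zel would need Tor (Gate 3), but Tor never turns on. Tor would need Kel and Zel (Gate 1), but Zel never turns on.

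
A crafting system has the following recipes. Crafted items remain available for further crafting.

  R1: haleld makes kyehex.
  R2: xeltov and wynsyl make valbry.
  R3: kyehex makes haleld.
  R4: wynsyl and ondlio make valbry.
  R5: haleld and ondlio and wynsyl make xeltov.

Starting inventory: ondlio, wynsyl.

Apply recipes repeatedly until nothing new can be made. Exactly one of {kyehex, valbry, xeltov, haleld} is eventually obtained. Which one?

valbry

wynsyl and ondlio → valbry (R4).
kyehex would need haleld (R1), but haleld is never obtained. xeltov would need haleld, ondlio, and wynsyl (R5), but haleld is never obtained. haleld would need kyehex (R3), but kyehex is never obtained.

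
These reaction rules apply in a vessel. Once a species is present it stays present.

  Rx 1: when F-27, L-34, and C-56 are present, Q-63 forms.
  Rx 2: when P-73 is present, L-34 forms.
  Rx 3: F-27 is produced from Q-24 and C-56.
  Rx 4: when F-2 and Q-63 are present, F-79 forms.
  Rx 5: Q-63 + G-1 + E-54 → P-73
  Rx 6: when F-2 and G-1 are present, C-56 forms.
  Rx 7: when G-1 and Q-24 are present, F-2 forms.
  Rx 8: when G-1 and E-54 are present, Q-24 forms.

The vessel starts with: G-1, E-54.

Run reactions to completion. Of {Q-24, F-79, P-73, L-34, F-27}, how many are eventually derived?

G-1 and E-54 present → Q-24 forms (Rx 8).
G-1 and Q-24 present → F-2 forms (Rx 7).
F-2 and G-1 present → C-56 forms (Rx 6).
Q-24 and C-56 present → F-27 forms (Rx 3).
Q-24: reached.
F-79 would need F-2 and Q-63 (Rx 4), but Q-63 never forms.
P-73 would need Q-63, G-1, and E-54 (Rx 5), but Q-63 never forms.
L-34 would need P-73 (Rx 2), but P-73 never forms.
F-27: reached.
Reached: Q-24 and F-27 — 2 of the 5.

2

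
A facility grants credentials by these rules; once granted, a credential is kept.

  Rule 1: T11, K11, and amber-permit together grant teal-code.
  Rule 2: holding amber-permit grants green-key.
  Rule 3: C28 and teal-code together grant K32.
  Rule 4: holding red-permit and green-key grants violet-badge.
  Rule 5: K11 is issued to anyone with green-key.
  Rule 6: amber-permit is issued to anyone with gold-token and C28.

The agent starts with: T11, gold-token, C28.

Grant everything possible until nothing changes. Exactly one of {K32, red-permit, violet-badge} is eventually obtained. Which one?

Holding gold-token and C28 grants amber-permit (Rule 6).
Holding amber-permit grants green-key (Rule 2).
Holding green-key grants K11 (Rule 5).
Holding T11, K11, and amber-permit grants teal-code (Rule 1).
Holding C28 and teal-code grants K32 (Rule 3).
violet-badge would need red-permit and green-key (Rule 4), but red-permit is never granted. No rule produces red-permit, and it is not given.

K32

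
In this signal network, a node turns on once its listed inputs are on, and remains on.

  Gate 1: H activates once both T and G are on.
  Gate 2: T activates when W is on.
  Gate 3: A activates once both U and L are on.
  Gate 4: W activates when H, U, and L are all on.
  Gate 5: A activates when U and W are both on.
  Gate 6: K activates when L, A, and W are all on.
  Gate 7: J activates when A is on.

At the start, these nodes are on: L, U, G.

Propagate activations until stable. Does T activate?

T would need W (Gate 2), but W never turns on.

No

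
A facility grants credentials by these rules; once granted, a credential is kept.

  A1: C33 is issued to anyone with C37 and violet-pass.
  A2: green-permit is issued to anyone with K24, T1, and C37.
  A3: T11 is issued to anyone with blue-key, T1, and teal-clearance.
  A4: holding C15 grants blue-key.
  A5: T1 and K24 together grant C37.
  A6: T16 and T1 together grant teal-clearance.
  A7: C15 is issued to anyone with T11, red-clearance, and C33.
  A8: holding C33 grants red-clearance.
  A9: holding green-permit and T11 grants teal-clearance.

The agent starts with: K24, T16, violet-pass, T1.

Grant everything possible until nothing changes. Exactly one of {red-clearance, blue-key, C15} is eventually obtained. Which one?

Holding T1 and K24 grants C37 (A5).
Holding C37 and violet-pass grants C33 (A1).
Holding C33 grants red-clearance (A8).
blue-key would need C15 (A4), but C15 is never granted. C15 would need T11, red-clearance, and C33 (A7), but T11 is never granted.

red-clearance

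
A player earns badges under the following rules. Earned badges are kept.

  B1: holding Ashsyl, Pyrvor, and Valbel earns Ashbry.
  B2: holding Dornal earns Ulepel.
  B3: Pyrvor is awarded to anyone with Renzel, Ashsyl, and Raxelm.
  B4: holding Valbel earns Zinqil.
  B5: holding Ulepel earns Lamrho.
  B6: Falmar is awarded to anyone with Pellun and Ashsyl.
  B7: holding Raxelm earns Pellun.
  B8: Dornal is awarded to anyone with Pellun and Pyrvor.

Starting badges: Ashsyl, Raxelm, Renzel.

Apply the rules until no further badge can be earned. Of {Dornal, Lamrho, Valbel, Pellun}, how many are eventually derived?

With Renzel, Ashsyl, and Raxelm, Pyrvor is earned (B3).
With Raxelm, Pellun is earned (B7).
With Pellun and Pyrvor, Dornal is earned (B8).
With Dornal, Ulepel is earned (B2).
With Ulepel, Lamrho is earned (B5).
Dornal: reached.
Lamrho: reached.
No rule produces Valbel, and it is not given.
Pellun: reached.
Reached: Dornal, Lamrho, and Pellun — 3 of the 4.

3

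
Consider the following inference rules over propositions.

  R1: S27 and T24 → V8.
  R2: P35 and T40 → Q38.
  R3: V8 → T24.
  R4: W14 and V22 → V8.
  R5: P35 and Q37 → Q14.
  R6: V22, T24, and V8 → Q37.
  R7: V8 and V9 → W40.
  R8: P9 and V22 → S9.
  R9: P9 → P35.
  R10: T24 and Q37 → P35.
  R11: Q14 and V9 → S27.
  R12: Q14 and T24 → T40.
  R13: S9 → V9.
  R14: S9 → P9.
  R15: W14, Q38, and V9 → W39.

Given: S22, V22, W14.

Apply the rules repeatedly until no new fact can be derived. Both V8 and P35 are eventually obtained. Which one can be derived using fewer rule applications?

V8

V8: From W14 and V22, R4 gives V8. [1 rule application]
P35: From W14 and V22, R4 gives V8. V8 holds, so T24 follows (R3). V22, T24, and V8 hold, so Q37 follows (R6). T24 and Q37 hold, so P35 follows (R10). [4 rule applications]
V8 needs fewer.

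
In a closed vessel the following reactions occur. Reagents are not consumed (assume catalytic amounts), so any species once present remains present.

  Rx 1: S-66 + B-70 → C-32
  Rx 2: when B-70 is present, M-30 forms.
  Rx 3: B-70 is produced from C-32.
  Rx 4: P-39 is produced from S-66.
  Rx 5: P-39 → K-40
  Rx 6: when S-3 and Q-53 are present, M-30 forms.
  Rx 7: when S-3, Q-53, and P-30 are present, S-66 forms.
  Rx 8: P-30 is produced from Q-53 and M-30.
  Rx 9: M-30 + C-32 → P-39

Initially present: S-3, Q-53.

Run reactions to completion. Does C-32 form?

C-32 would need S-66 and B-70 (Rx 1), but B-70 never forms.

No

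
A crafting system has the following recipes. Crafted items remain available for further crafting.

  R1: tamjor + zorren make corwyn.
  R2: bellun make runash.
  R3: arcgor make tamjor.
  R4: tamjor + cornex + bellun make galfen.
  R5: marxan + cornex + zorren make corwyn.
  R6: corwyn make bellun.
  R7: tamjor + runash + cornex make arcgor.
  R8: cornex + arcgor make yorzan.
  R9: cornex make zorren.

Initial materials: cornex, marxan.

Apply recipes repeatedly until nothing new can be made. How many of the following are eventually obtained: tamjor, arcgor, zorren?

1

cornex → zorren (R9).
tamjor would need arcgor (R3), but arcgor is never obtained.
arcgor would need tamjor, runash, and cornex (R7), but tamjor is never obtained.
zorren: reached.
Reached: zorren — 1 of the 3.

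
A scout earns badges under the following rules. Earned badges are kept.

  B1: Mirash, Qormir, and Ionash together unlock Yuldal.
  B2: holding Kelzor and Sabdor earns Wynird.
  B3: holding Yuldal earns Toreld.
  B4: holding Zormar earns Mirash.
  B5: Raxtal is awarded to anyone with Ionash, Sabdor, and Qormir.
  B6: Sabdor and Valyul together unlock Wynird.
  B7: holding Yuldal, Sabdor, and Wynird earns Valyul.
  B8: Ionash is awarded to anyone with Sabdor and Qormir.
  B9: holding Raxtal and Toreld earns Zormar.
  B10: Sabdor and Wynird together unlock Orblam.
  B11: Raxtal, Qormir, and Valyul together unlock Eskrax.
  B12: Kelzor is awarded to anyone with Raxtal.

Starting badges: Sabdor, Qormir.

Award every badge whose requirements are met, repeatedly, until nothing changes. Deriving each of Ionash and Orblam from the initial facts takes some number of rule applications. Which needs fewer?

Ionash

Ionash: With Sabdor and Qormir, Ionash is earned (B8). [1 rule application]
Orblam: With Sabdor and Qormir, Ionash is earned (B8). With Ionash, Sabdor, and Qormir, Raxtal is earned (B5). With Raxtal, Kelzor is earned (B12). With Kelzor and Sabdor, Wynird is earned (B2). With Sabdor and Wynird, Orblam is earned (B10). [5 rule applications]
Ionash needs fewer.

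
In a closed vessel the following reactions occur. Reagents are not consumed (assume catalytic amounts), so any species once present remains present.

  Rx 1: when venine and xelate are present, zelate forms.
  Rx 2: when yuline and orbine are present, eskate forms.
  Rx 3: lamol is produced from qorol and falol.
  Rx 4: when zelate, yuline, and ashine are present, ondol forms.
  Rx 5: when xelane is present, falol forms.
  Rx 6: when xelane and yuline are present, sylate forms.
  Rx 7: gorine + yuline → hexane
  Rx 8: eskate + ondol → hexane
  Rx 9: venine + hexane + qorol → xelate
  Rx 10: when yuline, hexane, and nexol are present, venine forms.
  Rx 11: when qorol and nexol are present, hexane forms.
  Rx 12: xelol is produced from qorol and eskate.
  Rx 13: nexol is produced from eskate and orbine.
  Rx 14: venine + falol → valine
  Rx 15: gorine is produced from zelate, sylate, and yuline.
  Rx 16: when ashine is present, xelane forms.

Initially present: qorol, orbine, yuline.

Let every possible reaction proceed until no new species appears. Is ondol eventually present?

ondol would need zelate, yuline, and ashine (Rx 4), but ashine never forms.

No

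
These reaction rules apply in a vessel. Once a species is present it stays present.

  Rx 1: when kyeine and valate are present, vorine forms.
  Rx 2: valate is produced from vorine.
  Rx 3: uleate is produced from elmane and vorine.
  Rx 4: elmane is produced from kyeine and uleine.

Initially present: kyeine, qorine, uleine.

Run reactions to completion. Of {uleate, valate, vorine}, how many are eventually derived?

uleate would need elmane and vorine (Rx 3), but vorine never forms.
valate would need vorine (Rx 2), but vorine never forms.
vorine would need kyeine and valate (Rx 1), but valate never forms.
None of the 3 are reached.

0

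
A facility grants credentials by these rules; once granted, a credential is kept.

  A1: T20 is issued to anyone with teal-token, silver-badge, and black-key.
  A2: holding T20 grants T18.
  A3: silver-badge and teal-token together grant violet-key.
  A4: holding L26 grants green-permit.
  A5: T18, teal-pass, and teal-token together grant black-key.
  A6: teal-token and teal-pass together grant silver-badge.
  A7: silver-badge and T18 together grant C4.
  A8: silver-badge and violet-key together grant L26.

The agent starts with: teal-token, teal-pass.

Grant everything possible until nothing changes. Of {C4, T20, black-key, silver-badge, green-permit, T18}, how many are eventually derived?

Holding teal-token and teal-pass grants silver-badge (A6).
Holding silver-badge and teal-token grants violet-key (A3).
Holding silver-badge and violet-key grants L26 (A8).
Holding L26 grants green-permit (A4).
C4 would need silver-badge and T18 (A7), but T18 is never granted.
T20 would need teal-token, silver-badge, and black-key (A1), but black-key is never granted.
black-key would need T18, teal-pass, and teal-token (A5), but T18 is never granted.
silver-badge: reached.
green-permit: reached.
T18 would need T20 (A2), but T20 is never granted.
Reached: silver-badge and green-permit — 2 of the 6.

2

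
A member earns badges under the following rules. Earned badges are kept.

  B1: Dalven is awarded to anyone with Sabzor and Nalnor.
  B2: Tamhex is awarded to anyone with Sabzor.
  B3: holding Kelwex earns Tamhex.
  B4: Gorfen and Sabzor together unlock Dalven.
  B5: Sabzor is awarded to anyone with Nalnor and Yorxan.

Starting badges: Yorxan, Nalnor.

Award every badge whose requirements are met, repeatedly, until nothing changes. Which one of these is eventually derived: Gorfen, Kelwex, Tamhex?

Tamhex

With Nalnor and Yorxan, Sabzor is earned (B5).
With Sabzor, Tamhex is earned (B2).
No rule produces Kelwex, and it is not given. No rule produces Gorfen, and it is not given.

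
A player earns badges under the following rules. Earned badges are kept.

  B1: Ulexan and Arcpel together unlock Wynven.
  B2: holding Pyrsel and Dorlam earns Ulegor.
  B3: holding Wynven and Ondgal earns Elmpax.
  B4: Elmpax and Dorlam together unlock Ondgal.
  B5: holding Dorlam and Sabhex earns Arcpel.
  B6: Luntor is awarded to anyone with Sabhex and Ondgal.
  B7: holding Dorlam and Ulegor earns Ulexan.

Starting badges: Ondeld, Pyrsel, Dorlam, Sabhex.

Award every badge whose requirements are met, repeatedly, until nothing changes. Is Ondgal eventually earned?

No

Ondgal would need Elmpax and Dorlam (B4), but Elmpax is never earned.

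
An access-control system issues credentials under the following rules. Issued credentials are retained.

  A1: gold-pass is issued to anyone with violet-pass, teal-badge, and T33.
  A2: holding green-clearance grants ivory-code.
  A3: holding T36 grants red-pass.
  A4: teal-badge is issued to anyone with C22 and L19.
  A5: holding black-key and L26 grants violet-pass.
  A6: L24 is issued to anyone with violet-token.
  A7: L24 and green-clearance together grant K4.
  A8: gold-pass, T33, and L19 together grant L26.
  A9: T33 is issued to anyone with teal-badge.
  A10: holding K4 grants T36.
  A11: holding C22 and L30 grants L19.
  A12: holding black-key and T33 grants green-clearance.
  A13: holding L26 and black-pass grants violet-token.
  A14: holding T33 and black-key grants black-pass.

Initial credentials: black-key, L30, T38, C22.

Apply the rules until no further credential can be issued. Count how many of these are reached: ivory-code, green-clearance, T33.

3

Holding C22 and L30 grants L19 (A11).
Holding C22 and L19 grants teal-badge (A4).
Holding teal-badge grants T33 (A9).
Holding black-key and T33 grants green-clearance (A12).
Holding green-clearance grants ivory-code (A2).
ivory-code: reached.
green-clearance: reached.
T33: reached.
All 3 are reached.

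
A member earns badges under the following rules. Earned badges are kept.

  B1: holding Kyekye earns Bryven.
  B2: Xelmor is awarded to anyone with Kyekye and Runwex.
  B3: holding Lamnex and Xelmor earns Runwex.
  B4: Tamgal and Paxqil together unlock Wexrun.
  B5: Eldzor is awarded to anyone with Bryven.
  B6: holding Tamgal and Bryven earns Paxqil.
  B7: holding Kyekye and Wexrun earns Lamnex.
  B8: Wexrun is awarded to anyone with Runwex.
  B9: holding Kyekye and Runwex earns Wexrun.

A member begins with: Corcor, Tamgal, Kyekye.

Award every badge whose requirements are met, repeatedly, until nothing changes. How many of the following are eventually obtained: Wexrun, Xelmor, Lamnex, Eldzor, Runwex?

With Kyekye, Bryven is earned (B1).
With Tamgal and Bryven, Paxqil is earned (B6).
With Bryven, Eldzor is earned (B5).
With Tamgal and Paxqil, Wexrun is earned (B4).
With Kyekye and Wexrun, Lamnex is earned (B7).
Wexrun: reached.
Xelmor would need Kyekye and Runwex (B2), but Runwex is never earned.
Lamnex: reached.
Eldzor: reached.
Runwex would need Lamnex and Xelmor (B3), but Xelmor is never earned.
Reached: Wexrun, Lamnex, and Eldzor — 3 of the 5.

3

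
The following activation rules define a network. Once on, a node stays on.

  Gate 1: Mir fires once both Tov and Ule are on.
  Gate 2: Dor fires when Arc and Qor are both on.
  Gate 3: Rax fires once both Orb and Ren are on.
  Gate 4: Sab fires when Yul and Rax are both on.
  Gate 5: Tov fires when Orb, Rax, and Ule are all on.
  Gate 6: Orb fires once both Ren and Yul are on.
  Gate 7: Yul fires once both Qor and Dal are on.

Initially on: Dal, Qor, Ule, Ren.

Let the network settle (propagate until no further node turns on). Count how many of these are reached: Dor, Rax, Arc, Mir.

Qor and Dal are on, so Yul fires (Gate 7).
Ren and Yul are on, so Orb fires (Gate 6).
Gate 3: Orb and Ren on → Rax on.
Gate 5: Orb, Rax, and Ule on → Tov on.
Gate 1: Tov and Ule on → Mir on.
Dor would need Arc and Qor (Gate 2), but Arc never turns on.
Rax: reached.
No rule produces Arc, and it is not given.
Mir: reached.
Reached: Rax and Mir — 2 of the 4.

2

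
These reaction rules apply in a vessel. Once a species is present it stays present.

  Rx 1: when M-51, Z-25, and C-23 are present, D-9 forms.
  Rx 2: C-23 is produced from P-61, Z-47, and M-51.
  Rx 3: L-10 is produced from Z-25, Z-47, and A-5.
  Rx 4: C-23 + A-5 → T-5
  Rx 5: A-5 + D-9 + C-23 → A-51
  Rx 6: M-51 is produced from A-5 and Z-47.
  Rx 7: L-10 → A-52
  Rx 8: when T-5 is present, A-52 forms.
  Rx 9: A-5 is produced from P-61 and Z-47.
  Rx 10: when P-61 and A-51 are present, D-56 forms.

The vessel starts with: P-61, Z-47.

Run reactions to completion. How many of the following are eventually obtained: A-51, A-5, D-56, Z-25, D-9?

1

P-61 and Z-47 present → A-5 forms (Rx 9).
A-51 would need A-5, D-9, and C-23 (Rx 5), but D-9 never forms.
A-5: reached.
D-56 would need P-61 and A-51 (Rx 10), but A-51 never forms.
No rule produces Z-25, and it is not given.
D-9 would need M-51, Z-25, and C-23 (Rx 1), but Z-25 never forms.
Reached: A-5 — 1 of the 5.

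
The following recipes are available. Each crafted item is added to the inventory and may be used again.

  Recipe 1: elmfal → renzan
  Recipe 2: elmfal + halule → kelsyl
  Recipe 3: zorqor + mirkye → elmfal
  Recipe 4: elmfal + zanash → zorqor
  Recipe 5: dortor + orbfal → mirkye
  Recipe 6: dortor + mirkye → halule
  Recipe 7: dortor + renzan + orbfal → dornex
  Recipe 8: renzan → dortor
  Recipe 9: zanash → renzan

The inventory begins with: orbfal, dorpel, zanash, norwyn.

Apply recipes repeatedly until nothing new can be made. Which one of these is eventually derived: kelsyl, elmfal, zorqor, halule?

halule

Using Recipe 9, zanash makes renzan.
renzan → dortor (Recipe 8).
Using Recipe 5, dortor and orbfal make mirkye.
Using Recipe 6, dortor and mirkye make halule.
elmfal would need zorqor and mirkye (Recipe 3), but zorqor is never obtained. kelsyl would need elmfal and halule (Recipe 2), but elmfal is never obtained. zorqor would need elmfal and zanash (Recipe 4), but elmfal is never obtained.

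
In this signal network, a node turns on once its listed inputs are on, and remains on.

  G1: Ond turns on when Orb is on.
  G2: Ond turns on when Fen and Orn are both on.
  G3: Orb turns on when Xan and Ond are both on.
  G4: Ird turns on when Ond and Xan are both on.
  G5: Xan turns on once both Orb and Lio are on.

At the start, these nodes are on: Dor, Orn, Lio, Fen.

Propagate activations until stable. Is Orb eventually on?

Orb would need Xan and Ond (G3), but Xan never turns on.

No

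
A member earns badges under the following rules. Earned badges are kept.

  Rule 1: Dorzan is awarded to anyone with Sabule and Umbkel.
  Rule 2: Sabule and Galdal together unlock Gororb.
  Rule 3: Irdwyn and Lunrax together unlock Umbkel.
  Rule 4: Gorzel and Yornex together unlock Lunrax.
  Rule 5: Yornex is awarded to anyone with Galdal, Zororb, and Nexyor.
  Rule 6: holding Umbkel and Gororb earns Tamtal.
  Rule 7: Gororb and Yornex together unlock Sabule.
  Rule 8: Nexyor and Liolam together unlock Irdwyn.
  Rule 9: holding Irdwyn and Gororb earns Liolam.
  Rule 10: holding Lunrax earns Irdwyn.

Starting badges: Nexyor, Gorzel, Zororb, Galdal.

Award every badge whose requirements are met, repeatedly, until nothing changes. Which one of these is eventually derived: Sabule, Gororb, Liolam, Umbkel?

With Galdal, Zororb, and Nexyor, Yornex is earned (Rule 5).
With Gorzel and Yornex, Lunrax is earned (Rule 4).
With Lunrax, Irdwyn is earned (Rule 10).
With Irdwyn and Lunrax, Umbkel is earned (Rule 3).
Gororb would need Sabule and Galdal (Rule 2), but Sabule is never earned. Sabule would need Gororb and Yornex (Rule 7), but Gororb is never earned. Liolam would need Irdwyn and Gororb (Rule 9), but Gororb is never earned.

Umbkel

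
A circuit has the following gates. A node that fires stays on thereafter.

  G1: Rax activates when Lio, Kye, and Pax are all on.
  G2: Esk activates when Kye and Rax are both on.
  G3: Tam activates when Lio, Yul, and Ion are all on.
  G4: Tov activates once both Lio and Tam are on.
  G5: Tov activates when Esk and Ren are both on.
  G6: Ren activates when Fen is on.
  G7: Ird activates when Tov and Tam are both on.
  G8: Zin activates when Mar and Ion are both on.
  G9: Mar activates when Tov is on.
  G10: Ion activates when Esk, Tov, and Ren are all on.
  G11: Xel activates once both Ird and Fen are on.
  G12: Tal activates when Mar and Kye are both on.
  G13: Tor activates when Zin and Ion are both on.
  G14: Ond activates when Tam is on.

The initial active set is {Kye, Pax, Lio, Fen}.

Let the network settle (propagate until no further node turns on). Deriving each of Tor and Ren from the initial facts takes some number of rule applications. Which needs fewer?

Ren

Ren: G6: Fen on → Ren on. [1 rule application]
Tor: G1: Lio, Kye, and Pax on → Rax on. G6: Fen on → Ren on. Kye and Rax are on, so Esk activates (G2). G5: Esk and Ren on → Tov on. Esk, Tov, and Ren are on, so Ion activates (G10). G9: Tov on → Mar on. G8: Mar and Ion on → Zin on. Zin and Ion are on, so Tor activates (G13). [8 rule applications]
Ren needs fewer.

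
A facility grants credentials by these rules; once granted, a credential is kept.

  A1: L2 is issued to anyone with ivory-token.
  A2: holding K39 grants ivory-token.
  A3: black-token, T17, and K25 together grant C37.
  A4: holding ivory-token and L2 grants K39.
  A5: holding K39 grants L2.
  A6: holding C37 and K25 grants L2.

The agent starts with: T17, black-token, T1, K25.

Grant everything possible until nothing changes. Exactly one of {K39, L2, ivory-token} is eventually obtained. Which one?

L2

Holding black-token, T17, and K25 grants C37 (A3).
Holding C37 and K25 grants L2 (A6).
ivory-token would need K39 (A2), but K39 is never granted. K39 would need ivory-token and L2 (A4), but ivory-token is never granted.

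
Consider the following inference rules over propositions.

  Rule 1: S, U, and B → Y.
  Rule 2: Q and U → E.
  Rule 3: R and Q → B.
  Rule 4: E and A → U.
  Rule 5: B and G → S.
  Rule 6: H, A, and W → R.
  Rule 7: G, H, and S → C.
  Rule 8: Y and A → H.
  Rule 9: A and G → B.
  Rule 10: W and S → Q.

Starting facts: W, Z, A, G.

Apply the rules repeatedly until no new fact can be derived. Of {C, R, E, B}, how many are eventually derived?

1

From A and G, Rule 9 gives B.
C would need G, H, and S (Rule 7), but H is never established.
R would need H, A, and W (Rule 6), but H is never established.
E would need Q and U (Rule 2), but U is never established.
B: reached.
Reached: B — 1 of the 4.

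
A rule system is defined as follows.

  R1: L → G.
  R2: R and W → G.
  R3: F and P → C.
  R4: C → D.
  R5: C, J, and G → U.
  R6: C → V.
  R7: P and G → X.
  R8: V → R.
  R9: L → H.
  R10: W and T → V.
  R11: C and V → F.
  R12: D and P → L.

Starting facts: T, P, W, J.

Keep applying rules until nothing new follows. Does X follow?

From W and T, R10 gives V.
V holds, so R follows (R8).
R and W hold, so G follows (R2).
P and G hold, so X follows (R7).

Yes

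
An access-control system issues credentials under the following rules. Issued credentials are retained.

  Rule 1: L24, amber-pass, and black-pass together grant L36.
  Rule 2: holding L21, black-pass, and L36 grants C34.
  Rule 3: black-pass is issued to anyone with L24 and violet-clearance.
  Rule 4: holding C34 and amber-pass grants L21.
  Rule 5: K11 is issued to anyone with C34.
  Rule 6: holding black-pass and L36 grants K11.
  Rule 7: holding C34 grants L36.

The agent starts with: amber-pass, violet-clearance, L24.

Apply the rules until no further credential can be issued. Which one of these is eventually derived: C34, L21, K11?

K11

Holding L24 and violet-clearance grants black-pass (Rule 3).
Holding L24, amber-pass, and black-pass grants L36 (Rule 1).
Holding black-pass and L36 grants K11 (Rule 6).
C34 would need L21, black-pass, and L36 (Rule 2), but L21 is never granted. L21 would need C34 and amber-pass (Rule 4), but C34 is never granted.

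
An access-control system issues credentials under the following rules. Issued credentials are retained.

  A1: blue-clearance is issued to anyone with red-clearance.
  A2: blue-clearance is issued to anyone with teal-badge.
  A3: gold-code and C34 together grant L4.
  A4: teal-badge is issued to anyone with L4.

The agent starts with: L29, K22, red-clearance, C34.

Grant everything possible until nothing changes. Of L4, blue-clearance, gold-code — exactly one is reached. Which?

Holding red-clearance grants blue-clearance (A1).
L4 would need gold-code and C34 (A3), but gold-code is never granted. No rule produces gold-code, and it is not given.

blue-clearance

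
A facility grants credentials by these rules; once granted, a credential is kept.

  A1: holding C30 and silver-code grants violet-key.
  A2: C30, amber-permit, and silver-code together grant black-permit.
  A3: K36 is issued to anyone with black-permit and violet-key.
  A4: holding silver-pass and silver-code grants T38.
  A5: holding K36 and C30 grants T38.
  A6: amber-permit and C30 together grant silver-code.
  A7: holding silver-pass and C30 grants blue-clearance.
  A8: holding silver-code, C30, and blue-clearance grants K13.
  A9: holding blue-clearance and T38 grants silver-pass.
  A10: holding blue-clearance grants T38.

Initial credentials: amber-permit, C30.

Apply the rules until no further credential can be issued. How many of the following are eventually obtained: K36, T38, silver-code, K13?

Holding amber-permit and C30 grants silver-code (A6).
Holding C30, amber-permit, and silver-code grants black-permit (A2).
Holding C30 and silver-code grants violet-key (A1).
Holding black-permit and violet-key grants K36 (A3).
Holding K36 and C30 grants T38 (A5).
K36: reached.
T38: reached.
silver-code: reached.
K13 would need silver-code, C30, and blue-clearance (A8), but blue-clearance is never granted.
Reached: K36, T38, and silver-code — 3 of the 4.

3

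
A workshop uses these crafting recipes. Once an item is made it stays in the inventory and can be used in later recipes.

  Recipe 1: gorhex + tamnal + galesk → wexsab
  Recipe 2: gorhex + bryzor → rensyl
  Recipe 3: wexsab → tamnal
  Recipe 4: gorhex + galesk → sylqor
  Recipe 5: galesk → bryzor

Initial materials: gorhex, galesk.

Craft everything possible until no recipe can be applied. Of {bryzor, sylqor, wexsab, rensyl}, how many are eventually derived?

gorhex + galesk → sylqor (Recipe 4).
galesk → bryzor (Recipe 5).
gorhex + bryzor → rensyl (Recipe 2).
bryzor: reached.
sylqor: reached.
wexsab would need gorhex, tamnal, and galesk (Recipe 1), but tamnal is never obtained.
rensyl: reached.
Reached: bryzor, sylqor, and rensyl — 3 of the 4.

3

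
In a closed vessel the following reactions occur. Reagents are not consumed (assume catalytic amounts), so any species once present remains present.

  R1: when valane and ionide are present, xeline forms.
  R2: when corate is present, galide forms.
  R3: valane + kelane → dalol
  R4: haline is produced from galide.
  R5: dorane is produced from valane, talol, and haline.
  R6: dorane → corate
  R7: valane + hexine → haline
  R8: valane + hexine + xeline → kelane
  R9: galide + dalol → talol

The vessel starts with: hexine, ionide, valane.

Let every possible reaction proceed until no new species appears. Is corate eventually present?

No

corate would need dorane (R6), but dorane never forms.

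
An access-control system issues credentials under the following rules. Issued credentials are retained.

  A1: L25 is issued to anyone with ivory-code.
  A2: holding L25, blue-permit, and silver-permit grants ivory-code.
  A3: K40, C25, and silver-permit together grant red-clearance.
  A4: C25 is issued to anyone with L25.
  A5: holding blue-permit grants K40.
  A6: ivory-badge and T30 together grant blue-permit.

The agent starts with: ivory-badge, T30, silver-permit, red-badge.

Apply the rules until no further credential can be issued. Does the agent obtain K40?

Holding ivory-badge and T30 grants blue-permit (A6).
Holding blue-permit grants K40 (A5).

Yes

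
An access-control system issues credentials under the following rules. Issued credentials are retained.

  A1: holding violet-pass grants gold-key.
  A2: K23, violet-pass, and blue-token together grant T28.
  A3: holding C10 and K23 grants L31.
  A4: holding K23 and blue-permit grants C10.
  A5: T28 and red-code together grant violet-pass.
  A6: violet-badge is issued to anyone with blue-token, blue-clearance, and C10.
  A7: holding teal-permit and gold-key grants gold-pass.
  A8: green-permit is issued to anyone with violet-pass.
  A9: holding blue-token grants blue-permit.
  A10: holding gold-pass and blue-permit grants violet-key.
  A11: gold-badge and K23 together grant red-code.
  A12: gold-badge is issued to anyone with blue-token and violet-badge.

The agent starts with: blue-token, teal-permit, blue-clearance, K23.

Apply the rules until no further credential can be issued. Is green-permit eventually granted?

green-permit would need violet-pass (A8), but violet-pass is never granted.

No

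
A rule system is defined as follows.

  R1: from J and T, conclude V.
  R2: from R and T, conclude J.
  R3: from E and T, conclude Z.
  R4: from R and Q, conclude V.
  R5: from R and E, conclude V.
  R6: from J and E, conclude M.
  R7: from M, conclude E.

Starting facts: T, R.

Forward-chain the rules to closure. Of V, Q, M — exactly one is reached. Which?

R and T hold, so J follows (R2).
J and T hold, so V follows (R1).
M would need J and E (R6), but E is never established. No rule produces Q, and it is not given.

V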